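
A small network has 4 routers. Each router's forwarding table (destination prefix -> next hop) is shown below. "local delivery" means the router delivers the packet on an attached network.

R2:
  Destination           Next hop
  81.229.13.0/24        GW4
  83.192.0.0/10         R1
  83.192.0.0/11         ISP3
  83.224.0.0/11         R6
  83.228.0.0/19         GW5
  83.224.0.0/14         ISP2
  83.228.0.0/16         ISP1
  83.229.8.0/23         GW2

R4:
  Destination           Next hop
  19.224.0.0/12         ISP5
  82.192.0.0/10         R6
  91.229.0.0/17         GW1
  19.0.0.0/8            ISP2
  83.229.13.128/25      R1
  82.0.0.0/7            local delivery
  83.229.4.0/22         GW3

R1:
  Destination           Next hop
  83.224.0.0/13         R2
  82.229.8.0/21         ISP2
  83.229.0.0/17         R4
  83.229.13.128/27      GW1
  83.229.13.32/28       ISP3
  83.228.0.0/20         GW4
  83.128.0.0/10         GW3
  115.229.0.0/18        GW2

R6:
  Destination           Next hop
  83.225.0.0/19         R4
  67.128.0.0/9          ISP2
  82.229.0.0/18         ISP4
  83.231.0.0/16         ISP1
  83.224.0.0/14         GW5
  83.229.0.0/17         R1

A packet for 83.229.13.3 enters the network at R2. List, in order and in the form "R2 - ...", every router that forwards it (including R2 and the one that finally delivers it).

At R2: longest match for 83.229.13.3 is 83.224.0.0/11 -> R6
At R6: longest match for 83.229.13.3 is 83.229.0.0/17 -> R1
At R1: longest match for 83.229.13.3 is 83.229.0.0/17 -> R4
At R4: longest match for 83.229.13.3 is 82.0.0.0/7 -> local delivery

R2 - R6 - R1 - R4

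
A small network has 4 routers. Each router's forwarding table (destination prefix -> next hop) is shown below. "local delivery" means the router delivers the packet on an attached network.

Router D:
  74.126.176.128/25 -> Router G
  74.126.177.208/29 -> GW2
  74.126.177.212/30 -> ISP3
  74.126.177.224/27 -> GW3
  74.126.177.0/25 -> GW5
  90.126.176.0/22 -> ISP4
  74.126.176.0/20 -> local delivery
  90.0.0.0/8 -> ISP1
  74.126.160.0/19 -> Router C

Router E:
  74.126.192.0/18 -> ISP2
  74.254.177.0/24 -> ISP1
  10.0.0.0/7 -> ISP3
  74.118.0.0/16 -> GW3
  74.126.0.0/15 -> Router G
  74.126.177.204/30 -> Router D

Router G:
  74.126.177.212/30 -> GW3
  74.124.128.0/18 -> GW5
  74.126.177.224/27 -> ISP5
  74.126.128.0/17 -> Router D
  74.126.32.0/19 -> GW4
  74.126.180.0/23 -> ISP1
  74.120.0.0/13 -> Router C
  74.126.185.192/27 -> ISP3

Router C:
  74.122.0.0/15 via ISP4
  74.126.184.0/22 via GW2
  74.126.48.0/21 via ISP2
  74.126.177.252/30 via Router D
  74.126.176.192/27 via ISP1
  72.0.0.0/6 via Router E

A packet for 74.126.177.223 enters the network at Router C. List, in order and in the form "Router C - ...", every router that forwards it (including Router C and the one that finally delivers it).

Router C - Router E - Router G - Router D

At Router C: longest match for 74.126.177.223 is 72.0.0.0/6 -> Router E
At Router E: longest match for 74.126.177.223 is 74.126.0.0/15 -> Router G
At Router G: longest match for 74.126.177.223 is 74.126.128.0/17 -> Router D
At Router D: longest match for 74.126.177.223 is 74.126.176.0/20 -> local delivery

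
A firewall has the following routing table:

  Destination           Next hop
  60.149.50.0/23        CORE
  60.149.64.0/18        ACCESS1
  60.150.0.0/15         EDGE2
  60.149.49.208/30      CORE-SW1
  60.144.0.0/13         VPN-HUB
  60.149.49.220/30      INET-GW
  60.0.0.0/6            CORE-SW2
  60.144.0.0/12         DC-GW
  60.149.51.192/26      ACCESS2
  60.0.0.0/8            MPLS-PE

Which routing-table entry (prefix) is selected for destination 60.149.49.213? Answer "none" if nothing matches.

Entries matching 60.149.49.213:
  60.0.0.0/6 (60.0.0.0 - 63.255.255.255)
  60.0.0.0/8 (60.0.0.0 - 60.255.255.255)
  60.144.0.0/12 (60.144.0.0 - 60.159.255.255)
  60.144.0.0/13 (60.144.0.0 - 60.151.255.255)
Most specific is 60.144.0.0/13.

60.144.0.0/13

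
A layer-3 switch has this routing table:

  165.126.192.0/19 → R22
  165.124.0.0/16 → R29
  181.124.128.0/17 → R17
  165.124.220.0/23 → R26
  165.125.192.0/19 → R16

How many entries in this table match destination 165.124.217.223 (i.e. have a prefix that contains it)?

Prefixes containing 165.124.217.223:
  165.124.0.0/16 (165.124.0.0 - 165.124.255.255)
Total matching entries: 1.

1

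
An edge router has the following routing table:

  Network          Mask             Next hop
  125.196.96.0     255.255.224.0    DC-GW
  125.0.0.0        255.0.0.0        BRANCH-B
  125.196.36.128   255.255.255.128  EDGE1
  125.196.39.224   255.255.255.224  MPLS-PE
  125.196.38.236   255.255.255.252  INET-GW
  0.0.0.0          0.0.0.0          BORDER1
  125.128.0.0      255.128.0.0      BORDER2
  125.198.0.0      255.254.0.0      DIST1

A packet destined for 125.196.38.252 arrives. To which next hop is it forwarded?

BORDER2

Routes whose prefix contains 125.196.38.252:
  0.0.0.0/0 (default, matches everything) -> BORDER1
  125.0.0.0/8 (125.0.0.0 - 125.255.255.255) -> BRANCH-B
  125.128.0.0/9 (125.128.0.0 - 125.255.255.255) -> BORDER2
More-specific entries that do NOT match:
  125.196.38.236/30 (125.196.38.236 - 125.196.38.239) does not contain 125.196.38.252
  125.196.39.224/27 (125.196.39.224 - 125.196.39.255) does not contain 125.196.38.252
  125.196.36.128/25 (125.196.36.128 - 125.196.36.255) does not contain 125.196.38.252
  125.196.96.0/19 (125.196.96.0 - 125.196.127.255) does not contain 125.196.38.252
  125.198.0.0/15 (125.198.0.0 - 125.199.255.255) does not contain 125.196.38.252
Longest matching prefix is /9 -> next hop BORDER2.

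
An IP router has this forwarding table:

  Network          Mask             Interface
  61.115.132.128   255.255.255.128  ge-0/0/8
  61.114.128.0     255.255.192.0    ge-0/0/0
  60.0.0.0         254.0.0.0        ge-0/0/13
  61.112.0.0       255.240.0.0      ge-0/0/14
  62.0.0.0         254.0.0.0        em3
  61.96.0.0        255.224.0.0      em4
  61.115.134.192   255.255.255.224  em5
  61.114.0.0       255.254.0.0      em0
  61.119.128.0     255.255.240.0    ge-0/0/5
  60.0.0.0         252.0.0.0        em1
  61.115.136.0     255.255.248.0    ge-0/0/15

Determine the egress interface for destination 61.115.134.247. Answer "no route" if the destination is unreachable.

Routes whose prefix contains 61.115.134.247:
  60.0.0.0/6 (60.0.0.0 - 63.255.255.255) -> em1
  60.0.0.0/7 (60.0.0.0 - 61.255.255.255) -> ge-0/0/13
  61.96.0.0/11 (61.96.0.0 - 61.127.255.255) -> em4
  61.112.0.0/12 (61.112.0.0 - 61.127.255.255) -> ge-0/0/14
  61.114.0.0/15 (61.114.0.0 - 61.115.255.255) -> em0
More-specific entries that do NOT match:
  61.115.134.192/27 (61.115.134.192 - 61.115.134.223) does not contain 61.115.134.247
  61.115.132.128/25 (61.115.132.128 - 61.115.132.255) does not contain 61.115.134.247
  61.115.136.0/21 (61.115.136.0 - 61.115.143.255) does not contain 61.115.134.247
  61.119.128.0/20 (61.119.128.0 - 61.119.143.255) does not contain 61.115.134.247
  61.114.128.0/18 (61.114.128.0 - 61.114.191.255) does not contain 61.115.134.247
Longest matching prefix is /15 -> interface em0.

em0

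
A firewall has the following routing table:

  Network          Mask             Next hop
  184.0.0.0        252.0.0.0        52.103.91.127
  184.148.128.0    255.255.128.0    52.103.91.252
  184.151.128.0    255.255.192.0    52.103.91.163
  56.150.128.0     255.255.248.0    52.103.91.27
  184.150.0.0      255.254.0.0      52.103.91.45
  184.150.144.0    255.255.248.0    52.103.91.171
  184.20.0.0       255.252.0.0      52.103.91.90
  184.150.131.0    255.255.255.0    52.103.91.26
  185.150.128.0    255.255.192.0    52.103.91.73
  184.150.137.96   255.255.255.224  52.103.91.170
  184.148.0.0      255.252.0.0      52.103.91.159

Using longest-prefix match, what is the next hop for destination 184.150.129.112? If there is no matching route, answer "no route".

Routes whose prefix contains 184.150.129.112:
  184.0.0.0/6 (184.0.0.0 - 187.255.255.255) -> 52.103.91.127
  184.148.0.0/14 (184.148.0.0 - 184.151.255.255) -> 52.103.91.159
  184.150.0.0/15 (184.150.0.0 - 184.151.255.255) -> 52.103.91.45
More-specific entries that do NOT match:
  184.150.137.96/27 (184.150.137.96 - 184.150.137.127) does not contain 184.150.129.112
  184.150.131.0/24 (184.150.131.0 - 184.150.131.255) does not contain 184.150.129.112
  56.150.128.0/21 (56.150.128.0 - 56.150.135.255) does not contain 184.150.129.112
  184.150.144.0/21 (184.150.144.0 - 184.150.151.255) does not contain 184.150.129.112
  184.151.128.0/18 (184.151.128.0 - 184.151.191.255) does not contain 184.150.129.112
  185.150.128.0/18 (185.150.128.0 - 185.150.191.255) does not contain 184.150.129.112
  184.148.128.0/17 (184.148.128.0 - 184.148.255.255) does not contain 184.150.129.112
Longest matching prefix is /15 -> next hop 52.103.91.45.

52.103.91.45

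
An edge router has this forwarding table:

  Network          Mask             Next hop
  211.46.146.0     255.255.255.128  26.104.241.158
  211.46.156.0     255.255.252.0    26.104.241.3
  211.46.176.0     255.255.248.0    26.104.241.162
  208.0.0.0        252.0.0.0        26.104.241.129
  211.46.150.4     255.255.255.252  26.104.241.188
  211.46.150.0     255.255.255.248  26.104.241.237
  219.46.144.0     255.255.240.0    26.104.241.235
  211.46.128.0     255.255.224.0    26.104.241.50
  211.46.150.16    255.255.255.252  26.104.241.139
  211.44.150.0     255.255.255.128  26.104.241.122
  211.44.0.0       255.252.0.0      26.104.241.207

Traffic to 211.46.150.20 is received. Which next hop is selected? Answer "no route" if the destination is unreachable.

Routes whose prefix contains 211.46.150.20:
  208.0.0.0/6 (208.0.0.0 - 211.255.255.255) -> 26.104.241.129
  211.44.0.0/14 (211.44.0.0 - 211.47.255.255) -> 26.104.241.207
  211.46.128.0/19 (211.46.128.0 - 211.46.159.255) -> 26.104.241.50
More-specific entries that do NOT match:
  211.46.150.4/30 (211.46.150.4 - 211.46.150.7) does not contain 211.46.150.20
  211.46.150.16/30 (211.46.150.16 - 211.46.150.19) does not contain 211.46.150.20
  211.46.150.0/29 (211.46.150.0 - 211.46.150.7) does not contain 211.46.150.20
  211.46.146.0/25 (211.46.146.0 - 211.46.146.127) does not contain 211.46.150.20
  211.44.150.0/25 (211.44.150.0 - 211.44.150.127) does not contain 211.46.150.20
  211.46.156.0/22 (211.46.156.0 - 211.46.159.255) does not contain 211.46.150.20
  211.46.176.0/21 (211.46.176.0 - 211.46.183.255) does not contain 211.46.150.20
  219.46.144.0/20 (219.46.144.0 - 219.46.159.255) does not contain 211.46.150.20
Longest matching prefix is /19 -> next hop 26.104.241.50.

26.104.241.50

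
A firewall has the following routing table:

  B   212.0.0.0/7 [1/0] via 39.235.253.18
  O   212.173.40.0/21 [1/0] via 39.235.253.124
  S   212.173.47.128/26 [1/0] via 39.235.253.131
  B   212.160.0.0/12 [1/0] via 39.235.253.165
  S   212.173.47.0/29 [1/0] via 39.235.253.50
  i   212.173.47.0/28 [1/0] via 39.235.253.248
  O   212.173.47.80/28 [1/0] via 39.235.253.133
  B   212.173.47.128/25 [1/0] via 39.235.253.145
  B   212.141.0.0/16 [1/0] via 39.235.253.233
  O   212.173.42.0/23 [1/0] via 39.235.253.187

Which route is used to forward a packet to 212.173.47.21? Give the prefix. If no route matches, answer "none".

Entries matching 212.173.47.21:
  212.0.0.0/7 (212.0.0.0 - 213.255.255.255)
  212.160.0.0/12 (212.160.0.0 - 212.175.255.255)
  212.173.40.0/21 (212.173.40.0 - 212.173.47.255)
Most specific is 212.173.40.0/21.

212.173.40.0/21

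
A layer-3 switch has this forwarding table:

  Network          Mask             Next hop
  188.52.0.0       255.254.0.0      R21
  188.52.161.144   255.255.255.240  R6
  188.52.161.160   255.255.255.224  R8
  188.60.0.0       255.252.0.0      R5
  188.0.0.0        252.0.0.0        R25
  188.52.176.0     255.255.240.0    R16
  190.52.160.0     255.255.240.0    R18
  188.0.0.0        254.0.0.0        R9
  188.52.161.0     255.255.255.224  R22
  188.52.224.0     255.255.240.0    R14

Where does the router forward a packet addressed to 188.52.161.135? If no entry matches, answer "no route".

R21

Routes whose prefix contains 188.52.161.135:
  188.0.0.0/6 (188.0.0.0 - 191.255.255.255) -> R25
  188.0.0.0/7 (188.0.0.0 - 189.255.255.255) -> R9
  188.52.0.0/15 (188.52.0.0 - 188.53.255.255) -> R21
More-specific entries that do NOT match:
  188.52.161.144/28 (188.52.161.144 - 188.52.161.159) does not contain 188.52.161.135
  188.52.161.160/27 (188.52.161.160 - 188.52.161.191) does not contain 188.52.161.135
  188.52.161.0/27 (188.52.161.0 - 188.52.161.31) does not contain 188.52.161.135
  188.52.176.0/20 (188.52.176.0 - 188.52.191.255) does not contain 188.52.161.135
  190.52.160.0/20 (190.52.160.0 - 190.52.175.255) does not contain 188.52.161.135
  188.52.224.0/20 (188.52.224.0 - 188.52.239.255) does not contain 188.52.161.135
Longest matching prefix is /15 -> next hop R21.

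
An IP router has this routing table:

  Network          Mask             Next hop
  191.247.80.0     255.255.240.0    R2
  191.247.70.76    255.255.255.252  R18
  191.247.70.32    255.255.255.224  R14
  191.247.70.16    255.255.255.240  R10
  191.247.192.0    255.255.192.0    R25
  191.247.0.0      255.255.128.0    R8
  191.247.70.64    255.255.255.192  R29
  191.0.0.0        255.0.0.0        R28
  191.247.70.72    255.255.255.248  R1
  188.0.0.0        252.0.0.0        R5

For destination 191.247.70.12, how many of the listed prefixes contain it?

Prefixes containing 191.247.70.12:
  188.0.0.0/6 (188.0.0.0 - 191.255.255.255)
  191.0.0.0/8 (191.0.0.0 - 191.255.255.255)
  191.247.0.0/17 (191.247.0.0 - 191.247.127.255)
Total matching entries: 3.

3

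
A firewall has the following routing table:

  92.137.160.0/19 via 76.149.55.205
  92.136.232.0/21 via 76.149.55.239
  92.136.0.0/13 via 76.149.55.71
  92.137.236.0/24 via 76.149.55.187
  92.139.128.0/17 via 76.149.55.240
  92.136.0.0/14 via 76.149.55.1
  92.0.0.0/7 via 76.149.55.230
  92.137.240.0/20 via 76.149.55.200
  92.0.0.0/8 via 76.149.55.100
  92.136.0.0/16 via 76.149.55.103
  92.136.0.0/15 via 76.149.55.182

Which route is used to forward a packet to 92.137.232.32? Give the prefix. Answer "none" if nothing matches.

92.136.0.0/15

Entries matching 92.137.232.32:
  92.0.0.0/7 (92.0.0.0 - 93.255.255.255)
  92.0.0.0/8 (92.0.0.0 - 92.255.255.255)
  92.136.0.0/13 (92.136.0.0 - 92.143.255.255)
  92.136.0.0/14 (92.136.0.0 - 92.139.255.255)
  92.136.0.0/15 (92.136.0.0 - 92.137.255.255)
Most specific is 92.136.0.0/15.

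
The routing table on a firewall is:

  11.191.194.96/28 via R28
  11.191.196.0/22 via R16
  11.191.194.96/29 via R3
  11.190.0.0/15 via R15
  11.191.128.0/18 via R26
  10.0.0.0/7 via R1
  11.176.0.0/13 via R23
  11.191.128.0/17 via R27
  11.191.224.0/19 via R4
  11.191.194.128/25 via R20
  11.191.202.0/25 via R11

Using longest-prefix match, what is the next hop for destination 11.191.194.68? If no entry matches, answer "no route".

Routes whose prefix contains 11.191.194.68:
  10.0.0.0/7 (10.0.0.0 - 11.255.255.255) -> R1
  11.190.0.0/15 (11.190.0.0 - 11.191.255.255) -> R15
  11.191.128.0/17 (11.191.128.0 - 11.191.255.255) -> R27
More-specific entries that do NOT match:
  11.191.194.96/29 (11.191.194.96 - 11.191.194.103) does not contain 11.191.194.68
  11.191.194.96/28 (11.191.194.96 - 11.191.194.111) does not contain 11.191.194.68
  11.191.194.128/25 (11.191.194.128 - 11.191.194.255) does not contain 11.191.194.68
  11.191.202.0/25 (11.191.202.0 - 11.191.202.127) does not contain 11.191.194.68
  11.191.196.0/22 (11.191.196.0 - 11.191.199.255) does not contain 11.191.194.68
  11.191.224.0/19 (11.191.224.0 - 11.191.255.255) does not contain 11.191.194.68
  11.191.128.0/18 (11.191.128.0 - 11.191.191.255) does not contain 11.191.194.68
Longest matching prefix is /17 -> next hop R27.

R27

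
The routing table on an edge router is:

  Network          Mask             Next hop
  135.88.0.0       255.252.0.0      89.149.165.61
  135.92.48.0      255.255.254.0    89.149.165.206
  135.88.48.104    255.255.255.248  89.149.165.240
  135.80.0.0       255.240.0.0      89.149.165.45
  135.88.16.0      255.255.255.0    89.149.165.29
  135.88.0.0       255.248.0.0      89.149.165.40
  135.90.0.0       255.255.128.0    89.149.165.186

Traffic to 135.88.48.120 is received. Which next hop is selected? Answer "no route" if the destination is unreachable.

89.149.165.61

Routes whose prefix contains 135.88.48.120:
  135.80.0.0/12 (135.80.0.0 - 135.95.255.255) -> 89.149.165.45
  135.88.0.0/13 (135.88.0.0 - 135.95.255.255) -> 89.149.165.40
  135.88.0.0/14 (135.88.0.0 - 135.91.255.255) -> 89.149.165.61
More-specific entries that do NOT match:
  135.88.48.104/29 (135.88.48.104 - 135.88.48.111) does not contain 135.88.48.120
  135.88.16.0/24 (135.88.16.0 - 135.88.16.255) does not contain 135.88.48.120
  135.92.48.0/23 (135.92.48.0 - 135.92.49.255) does not contain 135.88.48.120
  135.90.0.0/17 (135.90.0.0 - 135.90.127.255) does not contain 135.88.48.120
Longest matching prefix is /14 -> next hop 89.149.165.61.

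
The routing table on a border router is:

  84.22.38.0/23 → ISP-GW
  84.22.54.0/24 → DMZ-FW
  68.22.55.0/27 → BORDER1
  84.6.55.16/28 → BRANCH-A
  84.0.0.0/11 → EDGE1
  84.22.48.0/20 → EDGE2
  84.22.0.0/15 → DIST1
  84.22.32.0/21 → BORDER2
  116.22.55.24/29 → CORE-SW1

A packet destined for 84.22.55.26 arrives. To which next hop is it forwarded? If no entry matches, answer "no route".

Routes whose prefix contains 84.22.55.26:
  84.0.0.0/11 (84.0.0.0 - 84.31.255.255) -> EDGE1
  84.22.0.0/15 (84.22.0.0 - 84.23.255.255) -> DIST1
  84.22.48.0/20 (84.22.48.0 - 84.22.63.255) -> EDGE2
More-specific entries that do NOT match:
  116.22.55.24/29 (116.22.55.24 - 116.22.55.31) does not contain 84.22.55.26
  84.6.55.16/28 (84.6.55.16 - 84.6.55.31) does not contain 84.22.55.26
  68.22.55.0/27 (68.22.55.0 - 68.22.55.31) does not contain 84.22.55.26
  84.22.54.0/24 (84.22.54.0 - 84.22.54.255) does not contain 84.22.55.26
  84.22.38.0/23 (84.22.38.0 - 84.22.39.255) does not contain 84.22.55.26
  84.22.32.0/21 (84.22.32.0 - 84.22.39.255) does not contain 84.22.55.26
Longest matching prefix is /20 -> next hop EDGE2.

EDGE2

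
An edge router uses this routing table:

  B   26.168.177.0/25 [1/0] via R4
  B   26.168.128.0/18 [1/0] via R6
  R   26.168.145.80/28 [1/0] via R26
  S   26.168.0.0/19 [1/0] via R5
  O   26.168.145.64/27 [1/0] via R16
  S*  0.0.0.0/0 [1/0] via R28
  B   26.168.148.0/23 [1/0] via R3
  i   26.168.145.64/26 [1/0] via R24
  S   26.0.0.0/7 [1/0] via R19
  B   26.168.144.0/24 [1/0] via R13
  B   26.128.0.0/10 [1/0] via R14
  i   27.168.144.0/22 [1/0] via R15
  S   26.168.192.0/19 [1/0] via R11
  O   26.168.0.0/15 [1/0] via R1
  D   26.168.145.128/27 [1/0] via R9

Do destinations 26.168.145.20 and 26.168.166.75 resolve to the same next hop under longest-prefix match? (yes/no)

26.168.145.20: longest match 26.168.128.0/18 -> R6
26.168.166.75: longest match 26.168.128.0/18 -> R6

yes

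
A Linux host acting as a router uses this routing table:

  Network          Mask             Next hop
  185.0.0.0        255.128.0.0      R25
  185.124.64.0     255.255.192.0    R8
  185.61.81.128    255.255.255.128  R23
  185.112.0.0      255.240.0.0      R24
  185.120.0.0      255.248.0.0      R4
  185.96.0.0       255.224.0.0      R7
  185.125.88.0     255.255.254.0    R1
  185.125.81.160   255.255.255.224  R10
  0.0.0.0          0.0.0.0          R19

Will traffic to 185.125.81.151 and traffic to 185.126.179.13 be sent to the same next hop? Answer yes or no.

185.125.81.151: longest match 185.120.0.0/13 -> R4
185.126.179.13: longest match 185.120.0.0/13 -> R4

yes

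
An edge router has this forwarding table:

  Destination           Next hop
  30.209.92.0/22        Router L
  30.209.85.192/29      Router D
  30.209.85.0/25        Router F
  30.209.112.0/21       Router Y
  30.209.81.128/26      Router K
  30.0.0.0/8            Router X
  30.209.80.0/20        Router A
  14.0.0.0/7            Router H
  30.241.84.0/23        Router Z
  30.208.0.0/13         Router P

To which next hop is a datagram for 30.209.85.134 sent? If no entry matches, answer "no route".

Router A

Routes whose prefix contains 30.209.85.134:
  30.0.0.0/8 (30.0.0.0 - 30.255.255.255) -> Router X
  30.208.0.0/13 (30.208.0.0 - 30.215.255.255) -> Router P
  30.209.80.0/20 (30.209.80.0 - 30.209.95.255) -> Router A
More-specific entries that do NOT match:
  30.209.85.192/29 (30.209.85.192 - 30.209.85.199) does not contain 30.209.85.134
  30.209.81.128/26 (30.209.81.128 - 30.209.81.191) does not contain 30.209.85.134
  30.209.85.0/25 (30.209.85.0 - 30.209.85.127) does not contain 30.209.85.134
  30.241.84.0/23 (30.241.84.0 - 30.241.85.255) does not contain 30.209.85.134
  30.209.92.0/22 (30.209.92.0 - 30.209.95.255) does not contain 30.209.85.134
  30.209.112.0/21 (30.209.112.0 - 30.209.119.255) does not contain 30.209.85.134
Longest matching prefix is /20 -> next hop Router A.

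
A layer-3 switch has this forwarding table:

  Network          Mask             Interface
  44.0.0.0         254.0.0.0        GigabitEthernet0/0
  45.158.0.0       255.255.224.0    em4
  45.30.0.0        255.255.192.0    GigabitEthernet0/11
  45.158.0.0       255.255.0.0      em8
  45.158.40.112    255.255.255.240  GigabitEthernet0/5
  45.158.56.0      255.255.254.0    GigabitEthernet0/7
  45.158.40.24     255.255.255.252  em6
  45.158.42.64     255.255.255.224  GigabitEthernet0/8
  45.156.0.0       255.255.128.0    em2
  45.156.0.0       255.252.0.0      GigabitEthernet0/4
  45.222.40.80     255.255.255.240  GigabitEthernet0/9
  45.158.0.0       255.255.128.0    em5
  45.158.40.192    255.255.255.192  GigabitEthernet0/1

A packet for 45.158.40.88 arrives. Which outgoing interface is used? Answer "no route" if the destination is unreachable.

Routes whose prefix contains 45.158.40.88:
  44.0.0.0/7 (44.0.0.0 - 45.255.255.255) -> GigabitEthernet0/0
  45.156.0.0/14 (45.156.0.0 - 45.159.255.255) -> GigabitEthernet0/4
  45.158.0.0/16 (45.158.0.0 - 45.158.255.255) -> em8
  45.158.0.0/17 (45.158.0.0 - 45.158.127.255) -> em5
More-specific entries that do NOT match:
  45.158.40.24/30 (45.158.40.24 - 45.158.40.27) does not contain 45.158.40.88
  45.158.40.112/28 (45.158.40.112 - 45.158.40.127) does not contain 45.158.40.88
  45.222.40.80/28 (45.222.40.80 - 45.222.40.95) does not contain 45.158.40.88
  45.158.42.64/27 (45.158.42.64 - 45.158.42.95) does not contain 45.158.40.88
  45.158.40.192/26 (45.158.40.192 - 45.158.40.255) does not contain 45.158.40.88
  45.158.56.0/23 (45.158.56.0 - 45.158.57.255) does not contain 45.158.40.88
  45.158.0.0/19 (45.158.0.0 - 45.158.31.255) does not contain 45.158.40.88
  45.30.0.0/18 (45.30.0.0 - 45.30.63.255) does not contain 45.158.40.88
Longest matching prefix is /17 -> interface em5.

em5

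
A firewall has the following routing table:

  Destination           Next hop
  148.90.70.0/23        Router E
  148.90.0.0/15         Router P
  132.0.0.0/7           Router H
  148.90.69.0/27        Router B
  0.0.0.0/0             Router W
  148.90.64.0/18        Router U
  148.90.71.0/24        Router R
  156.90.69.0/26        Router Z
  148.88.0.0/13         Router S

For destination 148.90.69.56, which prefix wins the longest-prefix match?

Entries matching 148.90.69.56:
  0.0.0.0/0 (default, matches everything)
  148.88.0.0/13 (148.88.0.0 - 148.95.255.255)
  148.90.0.0/15 (148.90.0.0 - 148.91.255.255)
  148.90.64.0/18 (148.90.64.0 - 148.90.127.255)
Most specific is 148.90.64.0/18.

148.90.64.0/18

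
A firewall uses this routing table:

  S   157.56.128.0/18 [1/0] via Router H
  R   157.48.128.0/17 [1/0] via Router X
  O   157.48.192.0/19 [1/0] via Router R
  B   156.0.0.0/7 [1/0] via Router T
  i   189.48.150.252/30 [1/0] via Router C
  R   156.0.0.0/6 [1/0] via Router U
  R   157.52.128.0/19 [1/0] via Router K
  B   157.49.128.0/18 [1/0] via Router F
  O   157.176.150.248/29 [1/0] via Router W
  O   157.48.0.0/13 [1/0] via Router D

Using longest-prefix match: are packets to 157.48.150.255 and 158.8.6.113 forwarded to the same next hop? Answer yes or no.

no

157.48.150.255: longest match 157.48.128.0/17 -> Router X
158.8.6.113: longest match 156.0.0.0/6 -> Router U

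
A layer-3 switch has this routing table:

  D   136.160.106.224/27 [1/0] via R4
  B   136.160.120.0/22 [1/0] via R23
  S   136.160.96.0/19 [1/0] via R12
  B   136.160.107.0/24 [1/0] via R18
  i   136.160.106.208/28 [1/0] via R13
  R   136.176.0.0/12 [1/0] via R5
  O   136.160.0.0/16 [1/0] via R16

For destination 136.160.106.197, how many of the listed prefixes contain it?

Prefixes containing 136.160.106.197:
  136.160.0.0/16 (136.160.0.0 - 136.160.255.255)
  136.160.96.0/19 (136.160.96.0 - 136.160.127.255)
Total matching entries: 2.

2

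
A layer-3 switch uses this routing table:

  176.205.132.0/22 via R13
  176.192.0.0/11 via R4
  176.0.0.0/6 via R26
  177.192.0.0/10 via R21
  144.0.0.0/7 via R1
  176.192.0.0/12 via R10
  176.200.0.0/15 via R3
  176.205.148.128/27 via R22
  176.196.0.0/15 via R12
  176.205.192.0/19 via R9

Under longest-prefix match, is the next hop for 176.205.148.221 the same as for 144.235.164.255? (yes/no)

no

176.205.148.221: longest match 176.192.0.0/12 -> R10
144.235.164.255: longest match 144.0.0.0/7 -> R1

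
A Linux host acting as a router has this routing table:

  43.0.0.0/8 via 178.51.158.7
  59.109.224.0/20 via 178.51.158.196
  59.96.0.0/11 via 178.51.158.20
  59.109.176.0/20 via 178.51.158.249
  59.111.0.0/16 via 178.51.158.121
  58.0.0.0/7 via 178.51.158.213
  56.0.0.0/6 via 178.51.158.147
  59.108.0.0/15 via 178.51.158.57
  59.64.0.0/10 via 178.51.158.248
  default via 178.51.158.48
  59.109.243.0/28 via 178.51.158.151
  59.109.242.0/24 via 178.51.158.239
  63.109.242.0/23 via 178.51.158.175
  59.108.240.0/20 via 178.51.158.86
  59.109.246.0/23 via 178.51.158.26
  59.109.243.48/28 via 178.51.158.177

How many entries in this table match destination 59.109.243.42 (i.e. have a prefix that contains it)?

Prefixes containing 59.109.243.42:
  0.0.0.0/0 (default, matches everything)
  56.0.0.0/6 (56.0.0.0 - 59.255.255.255)
  58.0.0.0/7 (58.0.0.0 - 59.255.255.255)
  59.64.0.0/10 (59.64.0.0 - 59.127.255.255)
  59.96.0.0/11 (59.96.0.0 - 59.127.255.255)
  59.108.0.0/15 (59.108.0.0 - 59.109.255.255)
Total matching entries: 6.

6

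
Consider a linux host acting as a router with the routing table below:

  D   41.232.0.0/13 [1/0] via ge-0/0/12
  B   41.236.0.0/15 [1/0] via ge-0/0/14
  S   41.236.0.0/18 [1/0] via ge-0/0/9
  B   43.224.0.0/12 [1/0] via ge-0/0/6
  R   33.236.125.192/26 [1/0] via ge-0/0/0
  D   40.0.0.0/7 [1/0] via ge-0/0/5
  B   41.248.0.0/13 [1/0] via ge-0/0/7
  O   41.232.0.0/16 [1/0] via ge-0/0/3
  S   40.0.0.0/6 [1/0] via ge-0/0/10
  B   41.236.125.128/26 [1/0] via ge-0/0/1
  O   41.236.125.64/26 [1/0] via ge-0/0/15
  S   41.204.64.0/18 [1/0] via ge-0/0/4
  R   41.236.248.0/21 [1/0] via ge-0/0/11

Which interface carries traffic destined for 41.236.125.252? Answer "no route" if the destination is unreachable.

Routes whose prefix contains 41.236.125.252:
  40.0.0.0/6 (40.0.0.0 - 43.255.255.255) -> ge-0/0/10
  40.0.0.0/7 (40.0.0.0 - 41.255.255.255) -> ge-0/0/5
  41.232.0.0/13 (41.232.0.0 - 41.239.255.255) -> ge-0/0/12
  41.236.0.0/15 (41.236.0.0 - 41.237.255.255) -> ge-0/0/14
More-specific entries that do NOT match:
  33.236.125.192/26 (33.236.125.192 - 33.236.125.255) does not contain 41.236.125.252
  41.236.125.128/26 (41.236.125.128 - 41.236.125.191) does not contain 41.236.125.252
  41.236.125.64/26 (41.236.125.64 - 41.236.125.127) does not contain 41.236.125.252
  41.236.248.0/21 (41.236.248.0 - 41.236.255.255) does not contain 41.236.125.252
  41.236.0.0/18 (41.236.0.0 - 41.236.63.255) does not contain 41.236.125.252
  41.204.64.0/18 (41.204.64.0 - 41.204.127.255) does not contain 41.236.125.252
  41.232.0.0/16 (41.232.0.0 - 41.232.255.255) does not contain 41.236.125.252
Longest matching prefix is /15 -> interface ge-0/0/14.

ge-0/0/14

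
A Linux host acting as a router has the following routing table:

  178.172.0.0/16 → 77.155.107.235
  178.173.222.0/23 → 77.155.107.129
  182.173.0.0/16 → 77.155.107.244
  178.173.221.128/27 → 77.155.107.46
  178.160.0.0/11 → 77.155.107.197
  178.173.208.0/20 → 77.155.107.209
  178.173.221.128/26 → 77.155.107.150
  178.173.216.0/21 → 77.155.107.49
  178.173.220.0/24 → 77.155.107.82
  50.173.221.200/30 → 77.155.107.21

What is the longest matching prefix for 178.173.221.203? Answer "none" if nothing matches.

178.173.216.0/21

Entries matching 178.173.221.203:
  178.160.0.0/11 (178.160.0.0 - 178.191.255.255)
  178.173.208.0/20 (178.173.208.0 - 178.173.223.255)
  178.173.216.0/21 (178.173.216.0 - 178.173.223.255)
Most specific is 178.173.216.0/21.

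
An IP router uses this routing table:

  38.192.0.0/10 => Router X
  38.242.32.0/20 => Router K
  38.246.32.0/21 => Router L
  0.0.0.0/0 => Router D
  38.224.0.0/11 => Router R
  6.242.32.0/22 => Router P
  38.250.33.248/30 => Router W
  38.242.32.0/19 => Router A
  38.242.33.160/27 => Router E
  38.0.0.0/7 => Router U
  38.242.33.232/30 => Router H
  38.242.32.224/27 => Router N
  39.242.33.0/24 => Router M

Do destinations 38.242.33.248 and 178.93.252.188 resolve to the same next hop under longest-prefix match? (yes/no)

38.242.33.248: longest match 38.242.32.0/20 -> Router K
178.93.252.188: longest match 0.0.0.0/0 -> Router D

no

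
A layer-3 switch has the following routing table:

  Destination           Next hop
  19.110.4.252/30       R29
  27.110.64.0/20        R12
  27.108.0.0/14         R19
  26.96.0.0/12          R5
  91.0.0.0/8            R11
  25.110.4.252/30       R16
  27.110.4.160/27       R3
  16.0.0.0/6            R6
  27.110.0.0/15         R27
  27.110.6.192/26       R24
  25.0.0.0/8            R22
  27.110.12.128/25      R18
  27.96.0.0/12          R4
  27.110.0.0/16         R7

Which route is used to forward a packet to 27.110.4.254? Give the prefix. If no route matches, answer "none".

Entries matching 27.110.4.254:
  27.96.0.0/12 (27.96.0.0 - 27.111.255.255)
  27.108.0.0/14 (27.108.0.0 - 27.111.255.255)
  27.110.0.0/15 (27.110.0.0 - 27.111.255.255)
  27.110.0.0/16 (27.110.0.0 - 27.110.255.255)
Most specific is 27.110.0.0/16.

27.110.0.0/16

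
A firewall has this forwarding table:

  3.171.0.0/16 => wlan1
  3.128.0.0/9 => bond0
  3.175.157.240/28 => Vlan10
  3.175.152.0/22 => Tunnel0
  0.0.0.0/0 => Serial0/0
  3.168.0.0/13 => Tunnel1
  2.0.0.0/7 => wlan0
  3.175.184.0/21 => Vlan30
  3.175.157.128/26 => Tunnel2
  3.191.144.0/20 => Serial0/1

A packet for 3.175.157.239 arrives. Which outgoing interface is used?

Routes whose prefix contains 3.175.157.239:
  0.0.0.0/0 (default, matches everything) -> Serial0/0
  2.0.0.0/7 (2.0.0.0 - 3.255.255.255) -> wlan0
  3.128.0.0/9 (3.128.0.0 - 3.255.255.255) -> bond0
  3.168.0.0/13 (3.168.0.0 - 3.175.255.255) -> Tunnel1
More-specific entries that do NOT match:
  3.175.157.240/28 (3.175.157.240 - 3.175.157.255) does not contain 3.175.157.239
  3.175.157.128/26 (3.175.157.128 - 3.175.157.191) does not contain 3.175.157.239
  3.175.152.0/22 (3.175.152.0 - 3.175.155.255) does not contain 3.175.157.239
  3.175.184.0/21 (3.175.184.0 - 3.175.191.255) does not contain 3.175.157.239
  3.191.144.0/20 (3.191.144.0 - 3.191.159.255) does not contain 3.175.157.239
  3.171.0.0/16 (3.171.0.0 - 3.171.255.255) does not contain 3.175.157.239
Longest matching prefix is /13 -> interface Tunnel1.

Tunnel1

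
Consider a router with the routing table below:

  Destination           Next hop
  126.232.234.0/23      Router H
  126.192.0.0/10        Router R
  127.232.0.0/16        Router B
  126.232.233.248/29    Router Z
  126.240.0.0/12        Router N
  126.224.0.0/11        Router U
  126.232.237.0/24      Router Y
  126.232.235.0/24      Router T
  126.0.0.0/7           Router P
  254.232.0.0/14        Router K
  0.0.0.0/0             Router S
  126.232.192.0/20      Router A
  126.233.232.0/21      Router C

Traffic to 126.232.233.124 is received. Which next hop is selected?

Routes whose prefix contains 126.232.233.124:
  0.0.0.0/0 (default, matches everything) -> Router S
  126.0.0.0/7 (126.0.0.0 - 127.255.255.255) -> Router P
  126.192.0.0/10 (126.192.0.0 - 126.255.255.255) -> Router R
  126.224.0.0/11 (126.224.0.0 - 126.255.255.255) -> Router U
More-specific entries that do NOT match:
  126.232.233.248/29 (126.232.233.248 - 126.232.233.255) does not contain 126.232.233.124
  126.232.237.0/24 (126.232.237.0 - 126.232.237.255) does not contain 126.232.233.124
  126.232.235.0/24 (126.232.235.0 - 126.232.235.255) does not contain 126.232.233.124
  126.232.234.0/23 (126.232.234.0 - 126.232.235.255) does not contain 126.232.233.124
  126.233.232.0/21 (126.233.232.0 - 126.233.239.255) does not contain 126.232.233.124
  126.232.192.0/20 (126.232.192.0 - 126.232.207.255) does not contain 126.232.233.124
  127.232.0.0/16 (127.232.0.0 - 127.232.255.255) does not contain 126.232.233.124
  254.232.0.0/14 (254.232.0.0 - 254.235.255.255) does not contain 126.232.233.124
  126.240.0.0/12 (126.240.0.0 - 126.255.255.255) does not contain 126.232.233.124
Longest matching prefix is /11 -> next hop Router U.

Router U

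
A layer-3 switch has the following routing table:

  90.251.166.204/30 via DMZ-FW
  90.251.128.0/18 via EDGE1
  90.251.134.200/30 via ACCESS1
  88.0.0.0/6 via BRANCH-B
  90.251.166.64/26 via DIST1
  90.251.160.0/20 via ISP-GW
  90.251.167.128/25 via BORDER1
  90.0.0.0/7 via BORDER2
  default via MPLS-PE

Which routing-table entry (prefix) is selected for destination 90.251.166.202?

Entries matching 90.251.166.202:
  0.0.0.0/0 (default, matches everything)
  88.0.0.0/6 (88.0.0.0 - 91.255.255.255)
  90.0.0.0/7 (90.0.0.0 - 91.255.255.255)
  90.251.128.0/18 (90.251.128.0 - 90.251.191.255)
  90.251.160.0/20 (90.251.160.0 - 90.251.175.255)
Most specific is 90.251.160.0/20.

90.251.160.0/20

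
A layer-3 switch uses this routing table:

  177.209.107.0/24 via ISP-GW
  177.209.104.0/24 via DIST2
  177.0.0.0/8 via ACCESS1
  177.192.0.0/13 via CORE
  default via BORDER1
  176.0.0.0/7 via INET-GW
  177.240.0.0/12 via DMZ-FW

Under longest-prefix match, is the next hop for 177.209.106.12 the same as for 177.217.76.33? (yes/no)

177.209.106.12: longest match 177.0.0.0/8 -> ACCESS1
177.217.76.33: longest match 177.0.0.0/8 -> ACCESS1

yes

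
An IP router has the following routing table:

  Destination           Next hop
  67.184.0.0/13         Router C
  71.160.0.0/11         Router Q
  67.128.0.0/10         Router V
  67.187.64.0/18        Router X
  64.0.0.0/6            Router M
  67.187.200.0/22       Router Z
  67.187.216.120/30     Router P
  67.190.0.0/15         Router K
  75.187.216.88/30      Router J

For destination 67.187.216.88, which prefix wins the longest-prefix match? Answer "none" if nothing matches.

67.184.0.0/13

Entries matching 67.187.216.88:
  64.0.0.0/6 (64.0.0.0 - 67.255.255.255)
  67.128.0.0/10 (67.128.0.0 - 67.191.255.255)
  67.184.0.0/13 (67.184.0.0 - 67.191.255.255)
Most specific is 67.184.0.0/13.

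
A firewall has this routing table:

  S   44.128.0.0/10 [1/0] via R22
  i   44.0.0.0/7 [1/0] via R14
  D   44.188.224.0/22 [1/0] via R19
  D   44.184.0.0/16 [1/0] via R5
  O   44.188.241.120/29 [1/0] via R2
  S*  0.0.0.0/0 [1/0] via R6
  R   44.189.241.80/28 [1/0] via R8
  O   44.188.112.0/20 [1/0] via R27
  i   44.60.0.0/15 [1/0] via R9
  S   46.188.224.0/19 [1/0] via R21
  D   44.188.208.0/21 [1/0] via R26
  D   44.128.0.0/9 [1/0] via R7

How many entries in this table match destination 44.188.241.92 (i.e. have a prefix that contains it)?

Prefixes containing 44.188.241.92:
  0.0.0.0/0 (default, matches everything)
  44.0.0.0/7 (44.0.0.0 - 45.255.255.255)
  44.128.0.0/9 (44.128.0.0 - 44.255.255.255)
  44.128.0.0/10 (44.128.0.0 - 44.191.255.255)
Total matching entries: 4.

4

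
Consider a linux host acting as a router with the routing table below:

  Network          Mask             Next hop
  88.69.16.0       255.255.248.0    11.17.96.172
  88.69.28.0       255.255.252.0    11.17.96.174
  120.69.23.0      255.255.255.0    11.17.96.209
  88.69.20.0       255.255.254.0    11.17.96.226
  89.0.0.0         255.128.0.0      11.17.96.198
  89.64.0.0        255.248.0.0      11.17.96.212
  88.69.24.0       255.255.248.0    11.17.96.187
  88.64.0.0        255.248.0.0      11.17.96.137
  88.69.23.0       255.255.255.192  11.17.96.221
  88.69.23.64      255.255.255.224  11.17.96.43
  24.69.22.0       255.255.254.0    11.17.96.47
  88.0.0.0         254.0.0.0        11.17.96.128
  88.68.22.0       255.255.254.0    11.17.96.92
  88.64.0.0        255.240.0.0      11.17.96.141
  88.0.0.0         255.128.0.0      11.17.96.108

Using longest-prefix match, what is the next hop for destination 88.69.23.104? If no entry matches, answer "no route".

11.17.96.172

Routes whose prefix contains 88.69.23.104:
  88.0.0.0/7 (88.0.0.0 - 89.255.255.255) -> 11.17.96.128
  88.0.0.0/9 (88.0.0.0 - 88.127.255.255) -> 11.17.96.108
  88.64.0.0/12 (88.64.0.0 - 88.79.255.255) -> 11.17.96.141
  88.64.0.0/13 (88.64.0.0 - 88.71.255.255) -> 11.17.96.137
  88.69.16.0/21 (88.69.16.0 - 88.69.23.255) -> 11.17.96.172
More-specific entries that do NOT match:
  88.69.23.64/27 (88.69.23.64 - 88.69.23.95) does not contain 88.69.23.104
  88.69.23.0/26 (88.69.23.0 - 88.69.23.63) does not contain 88.69.23.104
  120.69.23.0/24 (120.69.23.0 - 120.69.23.255) does not contain 88.69.23.104
  88.69.20.0/23 (88.69.20.0 - 88.69.21.255) does not contain 88.69.23.104
  24.69.22.0/23 (24.69.22.0 - 24.69.23.255) does not contain 88.69.23.104
  88.68.22.0/23 (88.68.22.0 - 88.68.23.255) does not contain 88.69.23.104
  88.69.28.0/22 (88.69.28.0 - 88.69.31.255) does not contain 88.69.23.104
Longest matching prefix is /21 -> next hop 11.17.96.172.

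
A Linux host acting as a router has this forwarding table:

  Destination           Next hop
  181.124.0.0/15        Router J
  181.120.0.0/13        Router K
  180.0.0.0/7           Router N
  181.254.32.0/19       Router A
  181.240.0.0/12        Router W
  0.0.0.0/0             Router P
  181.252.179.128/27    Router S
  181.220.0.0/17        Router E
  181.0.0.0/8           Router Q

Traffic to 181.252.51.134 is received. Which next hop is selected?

Routes whose prefix contains 181.252.51.134:
  0.0.0.0/0 (default, matches everything) -> Router P
  180.0.0.0/7 (180.0.0.0 - 181.255.255.255) -> Router N
  181.0.0.0/8 (181.0.0.0 - 181.255.255.255) -> Router Q
  181.240.0.0/12 (181.240.0.0 - 181.255.255.255) -> Router W
More-specific entries that do NOT match:
  181.252.179.128/27 (181.252.179.128 - 181.252.179.159) does not contain 181.252.51.134
  181.254.32.0/19 (181.254.32.0 - 181.254.63.255) does not contain 181.252.51.134
  181.220.0.0/17 (181.220.0.0 - 181.220.127.255) does not contain 181.252.51.134
  181.124.0.0/15 (181.124.0.0 - 181.125.255.255) does not contain 181.252.51.134
  181.120.0.0/13 (181.120.0.0 - 181.127.255.255) does not contain 181.252.51.134
Longest matching prefix is /12 -> next hop Router W.

Router W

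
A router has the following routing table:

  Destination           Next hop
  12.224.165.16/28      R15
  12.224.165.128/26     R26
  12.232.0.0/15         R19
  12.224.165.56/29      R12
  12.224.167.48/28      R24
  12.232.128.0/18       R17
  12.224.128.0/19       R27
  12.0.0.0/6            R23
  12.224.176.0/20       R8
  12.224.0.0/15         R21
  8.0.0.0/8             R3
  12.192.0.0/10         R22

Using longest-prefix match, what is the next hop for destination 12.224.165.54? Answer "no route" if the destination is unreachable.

R21

Routes whose prefix contains 12.224.165.54:
  12.0.0.0/6 (12.0.0.0 - 15.255.255.255) -> R23
  12.192.0.0/10 (12.192.0.0 - 12.255.255.255) -> R22
  12.224.0.0/15 (12.224.0.0 - 12.225.255.255) -> R21
More-specific entries that do NOT match:
  12.224.165.56/29 (12.224.165.56 - 12.224.165.63) does not contain 12.224.165.54
  12.224.165.16/28 (12.224.165.16 - 12.224.165.31) does not contain 12.224.165.54
  12.224.167.48/28 (12.224.167.48 - 12.224.167.63) does not contain 12.224.165.54
  12.224.165.128/26 (12.224.165.128 - 12.224.165.191) does not contain 12.224.165.54
  12.224.176.0/20 (12.224.176.0 - 12.224.191.255) does not contain 12.224.165.54
  12.224.128.0/19 (12.224.128.0 - 12.224.159.255) does not contain 12.224.165.54
  12.232.128.0/18 (12.232.128.0 - 12.232.191.255) does not contain 12.224.165.54
Longest matching prefix is /15 -> next hop R21.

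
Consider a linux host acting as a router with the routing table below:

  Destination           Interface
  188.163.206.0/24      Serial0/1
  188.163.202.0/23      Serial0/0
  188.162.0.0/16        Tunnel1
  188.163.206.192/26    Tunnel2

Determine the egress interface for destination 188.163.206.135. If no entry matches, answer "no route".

Routes whose prefix contains 188.163.206.135:
  188.163.206.0/24 (188.163.206.0 - 188.163.206.255) -> Serial0/1
More-specific entries that do NOT match:
  188.163.206.192/26 (188.163.206.192 - 188.163.206.255) does not contain 188.163.206.135
Longest matching prefix is /24 -> interface Serial0/1.

Serial0/1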